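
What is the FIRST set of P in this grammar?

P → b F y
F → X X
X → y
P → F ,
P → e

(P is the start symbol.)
To compute FIRST(P), examine every production with P on the left-hand side, reading each right-hand side left to right until a non-nullable symbol is reached.

FIRST sets of the other non-terminals involved (by the same procedure, iterated to a fixed point):
  FIRST(F) = { 'y' }

From P → b F y:
  - b is a terminal: add 'b' and stop
From P → F ,:
  - F is a non-terminal: add FIRST(F) \ {ε} = { 'y' }
    F is not nullable, so stop
From P → e:
  - e is a terminal: add 'e' and stop

Collecting: FIRST(P) = { 'b', 'e', 'y' }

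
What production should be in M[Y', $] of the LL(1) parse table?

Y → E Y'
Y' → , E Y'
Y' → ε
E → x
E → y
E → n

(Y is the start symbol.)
Y' → ε

To find M[Y', $], we find productions for Y' where $ is in the predict set (PREDICT(N → α) = (FIRST(α) \ {ε}) ∪ (FOLLOW(N) if α ⇒* ε)).

Relevant sets:
  FOLLOW(Y') = { $ }

Y' → , E Y': PREDICT = { ',' }
Y' → ε: PREDICT = { $ }
  $ is in predict set, so this production goes in M[Y', $]

M[Y', $] = Y' → ε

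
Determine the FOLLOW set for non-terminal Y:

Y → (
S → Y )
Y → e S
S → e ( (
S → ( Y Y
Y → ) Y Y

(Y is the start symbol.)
{ $, '(', ')', 'e' }

Y is the start symbol, so $ ∈ FOLLOW(Y).
In S → Y ): Y is followed by ')', add FIRST(')') \ {ε} = { ')' }
In S → ( Y Y: Y is followed by Y, add FIRST(Y) \ {ε} = { '(', ')', 'e' }
In S → ( Y Y: Y is at the end, add FOLLOW(S)
In Y → ) Y Y: Y is followed by Y, add FIRST(Y) \ {ε} = { '(', ')', 'e' }
In Y → ) Y Y: Y is at the end; this adds FOLLOW(Y) to itself — nothing new

The FOLLOW sets referred to above (computed the same way, to a fixed point):
  FOLLOW(S) = { $, '(', ')', 'e' }

Taking the union: FOLLOW(Y) = { $, '(', ')', 'e' }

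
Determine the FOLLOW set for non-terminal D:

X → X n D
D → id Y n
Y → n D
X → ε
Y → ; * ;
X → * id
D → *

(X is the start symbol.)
{ $, 'n' }

To compute FOLLOW(D), find every occurrence of D on a right-hand side N → α D β: add FIRST(β) \ {ε}, and if β is empty or nullable also add FOLLOW(N). Iterate to a fixed point.

In X → X n D: D is at the end, add FOLLOW(X)
In Y → n D: D is at the end, add FOLLOW(Y)

The FOLLOW sets referred to above (computed the same way, to a fixed point):
  FOLLOW(X) = { $, 'n' }
  FOLLOW(Y) = { 'n' }

Taking the union: FOLLOW(D) = { $, 'n' }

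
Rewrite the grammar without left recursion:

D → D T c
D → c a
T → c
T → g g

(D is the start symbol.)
D is directly left-recursive. The standard transformation for
  A → A α₁ | ... | A α_m | β₁ | ... | β_n
is
  A  → β₁ A' | ... | β_n A'
  A' → α₁ A' | ... | α_m A' | ε

D → c a becomes D → c a D'
D → D T c becomes D' → T c D'
Add D' → ε

Productions for other non-terminals are unchanged:
  T → c
  T → g g

Resulting grammar:
D → c a D'
D' → T c D'
D' → ε
T → c
T → g g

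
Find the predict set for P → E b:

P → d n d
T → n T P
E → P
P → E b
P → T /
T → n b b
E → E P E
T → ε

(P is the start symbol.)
{ '/', 'd', 'n' }

PREDICT(P → E b) = (FIRST(RHS) \ {ε}) ∪ (FOLLOW(P) if ε ∈ FIRST(RHS), i.e. RHS ⇒* ε)
FIRST(E) = { '/', 'd', 'n' }
FIRST(E b) = { '/', 'd', 'n' }
ε ∉ FIRST(E b), so FOLLOW(P) is not added.
PREDICT(P → E b) = { '/', 'd', 'n' }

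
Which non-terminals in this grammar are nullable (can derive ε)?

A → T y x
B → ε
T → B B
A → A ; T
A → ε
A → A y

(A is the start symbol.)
A non-terminal is nullable if it can derive ε (the empty string): either it has an ε-production, or it has a production whose right-hand side consists entirely of nullable non-terminals.

ε-productions: B → ε, A → ε
So B, A are immediately nullable.
T → B B: every symbol on the right is nullable, so T is nullable too.
Every non-terminal is now nullable.
Nullable = { 'A', 'B', 'T' }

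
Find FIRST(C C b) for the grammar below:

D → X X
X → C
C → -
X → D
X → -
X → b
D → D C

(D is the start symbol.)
FIRST sets of the non-terminals involved (from the grammar, by fixed-point iteration):
  FIRST(C) = { '-' }

To compute FIRST(C C b), process the symbols left to right:
Symbol C is a non-terminal. Add FIRST(C) \ {ε} = { '-' }
C is not nullable (ε ∉ FIRST(C)), so stop here.
FIRST(C C b) = { '-' }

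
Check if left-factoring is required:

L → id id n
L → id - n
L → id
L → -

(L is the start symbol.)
Yes, L has productions with common prefix 'id'

Left-factoring is needed when two productions for the same non-terminal
share a common prefix on the right-hand side.

Productions for L:
  L → id id n
  L → id - n
  L → id
  L → -

Found common prefix 'id' in productions for L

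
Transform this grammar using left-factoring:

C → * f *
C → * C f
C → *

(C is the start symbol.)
C → * C'
C' → f *
C' → C f
C' → ε

Left-factoring transforms A → αβ₁ | αβ₂ into A → αA' and A' → β₁ | β₂
(α is the longest common prefix among the alternatives). Repeat until
no nonterminal has two alternatives with a common prefix.

Round 1: C has alternatives sharing prefix '*'. Introduce C': C → * C'
  Add: C' → f *
  Add: C' → C f
  Add: C' → ε

No remaining common prefixes — done.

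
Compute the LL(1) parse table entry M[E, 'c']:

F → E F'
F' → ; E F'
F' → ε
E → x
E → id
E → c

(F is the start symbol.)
To find M[E, 'c'], we find productions for E where 'c' is in the predict set (PREDICT(N → α) = (FIRST(α) \ {ε}) ∪ (FOLLOW(N) if α ⇒* ε)).

E → x: PREDICT = { 'x' }
E → id: PREDICT = { 'id' }
E → c: PREDICT = { 'c' }
  'c' is in predict set, so this production goes in M[E, 'c']

M[E, 'c'] = E → c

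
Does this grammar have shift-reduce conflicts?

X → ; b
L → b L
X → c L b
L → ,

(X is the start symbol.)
No shift-reduce conflicts

Augment with X' → X and build the canonical LR(0) collection (I0 = CLOSURE({[X' → . X]}), then GOTO on every symbol after a dot until no new states appear). It has 10 states:
  I0: { [X → . ; b], [X → . c L b], [X' → . X] }  — shift
  I1: { [X → ; . b] }  — shift
  I2: { [X' → X .] }  — accept
  I3: { [L → . ,], [L → . b L], [X → c . L b] }  — shift
  I4: { [L → , .] }  — reduce
  I5: { [X → c L . b] }  — shift
  I6: { [L → . ,], [L → . b L], [L → b . L] }  — shift
  I7: { [L → b L .] }  — reduce
  I8: { [X → c L b .] }  — reduce
  I9: { [X → ; b .] }  — reduce

No state contains both a complete item and a shift item.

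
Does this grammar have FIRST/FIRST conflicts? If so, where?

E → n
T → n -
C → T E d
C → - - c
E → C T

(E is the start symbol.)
Yes. E → n / E → C T on { 'n' }

A FIRST/FIRST conflict occurs when two productions N → α and N → β for the same non-terminal have FIRST(α) ∩ FIRST(β) ≠ ∅ (with ε ∈ FIRST of a nullable right-hand side, so two nullable alternatives also conflict).

FIRST sets of the non-terminals at (or reachable through a nullable prefix from) the front of some alternative:
  FIRST(C) = { '-', 'n' }
  FIRST(T) = { 'n' }

Productions for E:
  E → n: FIRST = { 'n' }
  E → C T: FIRST = { '-', 'n' }
Productions for C:
  C → T E d: FIRST = { 'n' }
  C → - - c: FIRST = { '-' }
T has only one production, so no FIRST/FIRST conflict is possible there.

Conflict for E: E → n and E → C T
  Overlap: { 'n' }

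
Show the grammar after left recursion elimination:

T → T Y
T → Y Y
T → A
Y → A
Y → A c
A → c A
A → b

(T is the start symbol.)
T is directly left-recursive. The standard transformation for
  A → A α₁ | ... | A α_m | β₁ | ... | β_n
is
  A  → β₁ A' | ... | β_n A'
  A' → α₁ A' | ... | α_m A' | ε

T → Y Y becomes T → Y Y T'
T → A becomes T → A T'
T → T Y becomes T' → Y T'
Add T' → ε

Productions for other non-terminals are unchanged:
  Y → A
  Y → A c
  A → c A
  A → b

Resulting grammar:
T → Y Y T'
T → A T'
T' → Y T'
T' → ε
Y → A
Y → A c
A → c A
A → b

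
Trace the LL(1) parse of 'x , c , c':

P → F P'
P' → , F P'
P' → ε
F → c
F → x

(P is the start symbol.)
LL(1) parsing maintains a stack (initially the start symbol over $) and the input. At each step: if the stack top is a terminal, match it against the current input token; if it is a non-terminal N, replace it with the RHS of M[N, lookahead] (the unique production whose predict set contains the lookahead).

Stack is shown with the top on the left.

Stack     Input        Action
-----------------------------
P $       x , c , c $  output P → F P'
F P' $    x , c , c $  output F → x
x P' $    x , c , c $  match 'x'
P' $      , c , c $    output P' → , F P'
, F P' $  , c , c $    match ','
F P' $    c , c $      output F → c
c P' $    c , c $      match 'c'
P' $      , c $        output P' → , F P'
, F P' $  , c $        match ','
F P' $    c $          output F → c
c P' $    c $          match 'c'
P' $      $            output P' → ε
$         $            accept

The string is accepted.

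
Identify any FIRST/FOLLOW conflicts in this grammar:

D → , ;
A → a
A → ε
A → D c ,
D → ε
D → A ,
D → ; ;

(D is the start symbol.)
Yes. D → A ',' with FOLLOW(D) on { 'c' }; A → D c ',' with FOLLOW(A) on { ',' }

A FIRST/FOLLOW conflict occurs when a non-terminal N has a nullable alternative N → β (β ⇒* ε) and another alternative N → α with FIRST(α) ∩ FOLLOW(N) ≠ ∅: on such a lookahead the parser cannot decide between expanding α and letting N vanish via β.

Nullable non-terminals: A, D.
FIRST sets used below: FIRST(D) = { ',', ';', 'a', 'c', ε }, FIRST(A) = { ',', ';', 'a', 'c', ε }

A: nullable alternative(s) A → ε; FOLLOW(A) = { ',' }
  A → a: FIRST \ {ε} = { 'a' } — disjoint from FOLLOW(A)
  A → ε: FIRST \ {ε} = { } — this is the only nullable alternative, skip
  A → D c ,: FIRST \ {ε} = { ',', ';', 'a', 'c' } — overlaps FOLLOW(A) on { ',' }: CONFLICT

D: nullable alternative(s) D → ε; FOLLOW(D) = { $, 'c' }
  D → , ;: FIRST \ {ε} = { ',' } — disjoint from FOLLOW(D)
  D → ε: FIRST \ {ε} = { } — this is the only nullable alternative, skip
  D → A ,: FIRST \ {ε} = { ',', ';', 'a', 'c' } — overlaps FOLLOW(D) on { 'c' }: CONFLICT
  D → ; ;: FIRST \ {ε} = { ';' } — disjoint from FOLLOW(D)

So the grammar has 2 FIRST/FOLLOW conflicts (marked CONFLICT above).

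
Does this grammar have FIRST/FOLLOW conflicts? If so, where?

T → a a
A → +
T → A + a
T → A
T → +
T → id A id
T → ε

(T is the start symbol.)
No FIRST/FOLLOW conflicts.

Nullable non-terminals: T.
FIRST sets used below: FIRST(A) = { '+' }

T: nullable alternative(s) T → ε; FOLLOW(T) = { $ }
  T → a a: FIRST \ {ε} = { 'a' } — disjoint from FOLLOW(T)
  T → A + a: FIRST \ {ε} = { '+' } — disjoint from FOLLOW(T)
  T → A: FIRST \ {ε} = { '+' } — disjoint from FOLLOW(T)
  T → +: FIRST \ {ε} = { '+' } — disjoint from FOLLOW(T)
  T → id A id: FIRST \ {ε} = { 'id' } — disjoint from FOLLOW(T)
  T → ε: FIRST \ {ε} = { } — this is the only nullable alternative, skip

A has no nullable alternative, so no FIRST/FOLLOW check is needed there.

No FIRST/FOLLOW conflicts found.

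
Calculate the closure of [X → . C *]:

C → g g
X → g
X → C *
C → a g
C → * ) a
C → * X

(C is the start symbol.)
To compute CLOSURE, for each item [A → α.Bβ] where B is a non-terminal, add [B → .γ] for all productions B → γ; repeat for the newly added items until nothing changes.

Start with: [X → . C *]
  [X → . C *] has the dot before C: add [C → . g g], [C → . a g], [C → . * ) a], [C → . * X]
No further items can be added.

CLOSURE = { [C → . * ) a], [C → . * X], [C → . a g], [C → . g g], [X → . C *] }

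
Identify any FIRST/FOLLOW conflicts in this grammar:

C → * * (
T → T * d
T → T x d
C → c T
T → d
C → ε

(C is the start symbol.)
A FIRST/FOLLOW conflict occurs when a non-terminal N has a nullable alternative N → β (β ⇒* ε) and another alternative N → α with FIRST(α) ∩ FOLLOW(N) ≠ ∅: on such a lookahead the parser cannot decide between expanding α and letting N vanish via β.

Nullable non-terminals: C.

C: nullable alternative(s) C → ε; FOLLOW(C) = { $ }
  C → * * (: FIRST \ {ε} = { '*' } — disjoint from FOLLOW(C)
  C → c T: FIRST \ {ε} = { 'c' } — disjoint from FOLLOW(C)
  C → ε: FIRST \ {ε} = { } — this is the only nullable alternative, skip

T has no nullable alternative, so no FIRST/FOLLOW check is needed there.

No FIRST/FOLLOW conflicts found.

Answer: No FIRST/FOLLOW conflicts.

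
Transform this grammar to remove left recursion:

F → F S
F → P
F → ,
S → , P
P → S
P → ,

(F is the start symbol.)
F is directly left-recursive. The standard transformation for
  A → A α₁ | ... | A α_m | β₁ | ... | β_n
is
  A  → β₁ A' | ... | β_n A'
  A' → α₁ A' | ... | α_m A' | ε

F → P becomes F → P F'
F → , becomes F → , F'
F → F S becomes F' → S F'
Add F' → ε

Productions for other non-terminals are unchanged:
  S → , P
  P → S
  P → ,

Resulting grammar:
F → P F'
F → , F'
F' → S F'
F' → ε
S → , P
P → S
P → ,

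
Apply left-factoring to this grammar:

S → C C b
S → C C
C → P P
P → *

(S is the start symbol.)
S → C C S'
S' → b
S' → ε
C → P P
P → *

Left-factoring transforms A → αβ₁ | αβ₂ into A → αA' and A' → β₁ | β₂
(α is the longest common prefix among the alternatives). Repeat until
no nonterminal has two alternatives with a common prefix.

Round 1: S has alternatives sharing prefix 'C C'. Introduce S': S → C C S'
  Add: S' → b
  Add: S' → ε

No remaining common prefixes — done.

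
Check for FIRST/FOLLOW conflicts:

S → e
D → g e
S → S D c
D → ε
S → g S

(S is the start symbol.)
Nullable non-terminals: D.

D: nullable alternative(s) D → ε; FOLLOW(D) = { 'c' }
  D → g e: FIRST \ {ε} = { 'g' } — disjoint from FOLLOW(D)
  D → ε: FIRST \ {ε} = { } — this is the only nullable alternative, skip

S has no nullable alternative, so no FIRST/FOLLOW check is needed there.

No FIRST/FOLLOW conflicts found.

Answer: No FIRST/FOLLOW conflicts.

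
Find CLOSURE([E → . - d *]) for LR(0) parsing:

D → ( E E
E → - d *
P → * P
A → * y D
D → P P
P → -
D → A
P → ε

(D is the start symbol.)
{ [E → . - d *] }

Start with: [E → . - d *]
The dot precedes the terminal '-', so nothing is added.

CLOSURE = { [E → . - d *] }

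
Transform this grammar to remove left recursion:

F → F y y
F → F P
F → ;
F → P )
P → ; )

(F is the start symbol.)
F → ; F'
F → P ) F'
F' → y y F'
F' → P F'
F' → ε
P → ; )

F is directly left-recursive. The standard transformation for
  A → A α₁ | ... | A α_m | β₁ | ... | β_n
is
  A  → β₁ A' | ... | β_n A'
  A' → α₁ A' | ... | α_m A' | ε

F → ; becomes F → ; F'
F → P ) becomes F → P ) F'
F → F y y becomes F' → y y F'
F → F P becomes F' → P F'
Add F' → ε

Productions for other non-terminals are unchanged:
  P → ; )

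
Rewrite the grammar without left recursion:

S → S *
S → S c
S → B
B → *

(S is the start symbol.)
S is directly left-recursive. The standard transformation for
  A → A α₁ | ... | A α_m | β₁ | ... | β_n
is
  A  → β₁ A' | ... | β_n A'
  A' → α₁ A' | ... | α_m A' | ε

S → B becomes S → B S'
S → S * becomes S' → * S'
S → S c becomes S' → c S'
Add S' → ε

Productions for other non-terminals are unchanged:
  B → *

Resulting grammar:
S → B S'
S' → * S'
S' → c S'
S' → ε
B → *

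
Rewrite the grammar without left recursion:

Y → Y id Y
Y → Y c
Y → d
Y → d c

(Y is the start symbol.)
Y is directly left-recursive. The standard transformation for
  A → A α₁ | ... | A α_m | β₁ | ... | β_n
is
  A  → β₁ A' | ... | β_n A'
  A' → α₁ A' | ... | α_m A' | ε

Y → d becomes Y → d Y'
Y → d c becomes Y → d c Y'
Y → Y id Y becomes Y' → id Y Y'
Y → Y c becomes Y' → c Y'
Add Y' → ε

Resulting grammar:
Y → d Y'
Y → d c Y'
Y' → id Y Y'
Y' → c Y'
Y' → ε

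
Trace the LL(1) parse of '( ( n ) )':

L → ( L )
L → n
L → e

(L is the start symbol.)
LL(1) parsing maintains a stack (initially the start symbol over $) and the input. At each step: if the stack top is a terminal, match it against the current input token; if it is a non-terminal N, replace it with the RHS of M[N, lookahead] (the unique production whose predict set contains the lookahead).

Stack is shown with the top on the left.

Stack      Input        Action
------------------------------
L $        ( ( n ) ) $  output L → ( L )
( L ) $    ( ( n ) ) $  match '('
L ) $      ( n ) ) $    output L → ( L )
( L ) ) $  ( n ) ) $    match '('
L ) ) $    n ) ) $      output L → n
n ) ) $    n ) ) $      match 'n'
) ) $      ) ) $        match ')'
) $        ) $          match ')'
$          $            accept

The string is accepted.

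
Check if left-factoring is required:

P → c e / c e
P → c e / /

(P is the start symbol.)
Left-factoring is needed when two productions for the same non-terminal
share a common prefix on the right-hand side.

Productions for P:
  P → c e / c e
  P → c e / /

Found common prefix 'c e /' in productions for P

Answer: Yes, P has productions with common prefix 'c e /'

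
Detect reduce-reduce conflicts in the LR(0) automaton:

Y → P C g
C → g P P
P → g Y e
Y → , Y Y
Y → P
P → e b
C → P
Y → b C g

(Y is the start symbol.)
Augment with Y' → Y and build the canonical LR(0) collection (I0 = CLOSURE({[Y' → . Y]}), then GOTO on every symbol after a dot until no new states appear). It has 20 states:
  I0: { [P → . e b], [P → . g Y e], [Y → . , Y Y], [Y → . P C g], [Y → . P], [Y → . b C g], [Y' → . Y] }  — shift
  I1: { [P → . e b], [P → . g Y e], [Y → , . Y Y], [Y → . , Y Y], [Y → . P C g], [Y → . P], [Y → . b C g] }  — shift
  I2: { [C → . P], [C → . g P P], [P → . e b], [P → . g Y e], [Y → P . C g], [Y → P .] }  — shift, reduce
  I3: { [Y' → Y .] }  — accept
  I4: { [C → . P], [C → . g P P], [P → . e b], [P → . g Y e], [Y → b . C g] }  — shift
  I5: { [P → e . b] }  — shift
  I6: { [P → . e b], [P → . g Y e], [P → g . Y e], [Y → . , Y Y], [Y → . P C g], [Y → . P], [Y → . b C g] }  — shift
  I7: { [P → g Y . e] }  — shift
  I8: { [P → g Y e .] }  — reduce
  I9: { [P → e b .] }  — reduce
  I10: { [Y → b C . g] }  — shift
  I11: { [C → P .] }  — reduce
  I12: { [C → g . P P], [P → . e b], [P → . g Y e], [P → g . Y e], [Y → . , Y Y], [Y → . P C g], [Y → . P], [Y → . b C g] }  — shift
  I13: { [C → . P], [C → . g P P], [C → g P . P], [P → . e b], [P → . g Y e], [Y → P . C g], [Y → P .] }  — shift, reduce
  I14: { [Y → P C . g] }  — shift
  I15: { [C → P .], [C → g P P .] }  — 2 reduces
  I16: { [Y → P C g .] }  — reduce
  I17: { [Y → b C g .] }  — reduce
  I18: { [P → . e b], [P → . g Y e], [Y → , Y . Y], [Y → . , Y Y], [Y → . P C g], [Y → . P], [Y → . b C g] }  — shift
  I19: { [Y → , Y Y .] }  — reduce

I15 contains complete items [C → P .], [C → g P P .] — reduce-reduce conflict.

Answer: Yes — I15: [C → P .] vs [C → g P P .]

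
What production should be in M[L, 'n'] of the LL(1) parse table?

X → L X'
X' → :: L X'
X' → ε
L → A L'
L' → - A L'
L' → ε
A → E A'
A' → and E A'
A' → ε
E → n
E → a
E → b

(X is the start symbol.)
L → A L'

To find M[L, 'n'], we find productions for L where 'n' is in the predict set (PREDICT(N → α) = (FIRST(α) \ {ε}) ∪ (FOLLOW(N) if α ⇒* ε)).

Relevant sets:
  FIRST(A) = { 'a', 'b', 'n' }

L → A L': PREDICT = { 'a', 'b', 'n' }
  'n' is in predict set, so this production goes in M[L, 'n']

M[L, 'n'] = L → A L'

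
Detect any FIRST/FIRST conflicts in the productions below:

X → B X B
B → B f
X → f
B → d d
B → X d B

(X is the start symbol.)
Yes. X → B X B / X → f on { 'f' }; B → B f / B → d d on { 'd' }; B → B f / B → X d B on { 'd', 'f' }; B → d d / B → X d B on { 'd' }

A FIRST/FIRST conflict occurs when two productions N → α and N → β for the same non-terminal have FIRST(α) ∩ FIRST(β) ≠ ∅ (with ε ∈ FIRST of a nullable right-hand side, so two nullable alternatives also conflict).

FIRST sets of the non-terminals at (or reachable through a nullable prefix from) the front of some alternative:
  FIRST(B) = { 'd', 'f' }
  FIRST(X) = { 'd', 'f' }

Productions for X:
  X → B X B: FIRST = { 'd', 'f' }
  X → f: FIRST = { 'f' }
Productions for B:
  B → B f: FIRST = { 'd', 'f' }
  B → d d: FIRST = { 'd' }
  B → X d B: FIRST = { 'd', 'f' }

Conflict for X: X → B X B and X → f
  Overlap: { 'f' }
Conflict for B: B → B f and B → d d
  Overlap: { 'd' }
Conflict for B: B → B f and B → X d B
  Overlap: { 'd', 'f' }
Conflict for B: B → d d and B → X d B
  Overlap: { 'd' }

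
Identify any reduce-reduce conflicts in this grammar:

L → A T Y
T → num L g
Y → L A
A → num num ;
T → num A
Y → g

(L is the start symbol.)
Augment with L' → L and build the canonical LR(0) collection (I0 = CLOSURE({[L' → . L]}), then GOTO on every symbol after a dot until no new states appear). It has 15 states:
  I0: { [A → . num num ;], [L → . A T Y], [L' → . L] }  — shift
  I1: { [L → A . T Y], [T → . num A], [T → . num L g] }  — shift
  I2: { [L' → L .] }  — accept
  I3: { [A → num . num ;] }  — shift
  I4: { [A → num num . ;] }  — shift
  I5: { [A → num num ; .] }  — reduce
  I6: { [A → . num num ;], [L → . A T Y], [L → A T . Y], [Y → . L A], [Y → . g] }  — shift
  I7: { [A → . num num ;], [L → . A T Y], [T → num . A], [T → num . L g] }  — shift
  I8: { [L → A . T Y], [T → . num A], [T → . num L g], [T → num A .] }  — shift, reduce
  I9: { [T → num L . g] }  — shift
  I10: { [T → num L g .] }  — reduce
  I11: { [A → . num num ;], [Y → L . A] }  — shift
  I12: { [L → A T Y .] }  — reduce
  I13: { [Y → g .] }  — reduce
  I14: { [Y → L A .] }  — reduce

No state contains more than one complete item.

Answer: No reduce-reduce conflicts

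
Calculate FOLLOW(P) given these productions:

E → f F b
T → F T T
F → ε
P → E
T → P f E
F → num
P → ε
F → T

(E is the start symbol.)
{ 'f' }

In T → P f E: P is followed by f E, add FIRST(f E) \ {ε} = { 'f' }

Taking the union: FOLLOW(P) = { 'f' }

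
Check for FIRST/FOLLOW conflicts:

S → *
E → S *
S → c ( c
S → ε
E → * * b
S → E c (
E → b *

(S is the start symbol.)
A FIRST/FOLLOW conflict occurs when a non-terminal N has a nullable alternative N → β (β ⇒* ε) and another alternative N → α with FIRST(α) ∩ FOLLOW(N) ≠ ∅: on such a lookahead the parser cannot decide between expanding α and letting N vanish via β.

Nullable non-terminals: S.
FIRST sets used below: FIRST(E) = { '*', 'b', 'c' }

S: nullable alternative(s) S → ε; FOLLOW(S) = { $, '*' }
  S → *: FIRST \ {ε} = { '*' } — overlaps FOLLOW(S) on { '*' }: CONFLICT
  S → c ( c: FIRST \ {ε} = { 'c' } — disjoint from FOLLOW(S)
  S → ε: FIRST \ {ε} = { } — this is the only nullable alternative, skip
  S → E c (: FIRST \ {ε} = { '*', 'b', 'c' } — overlaps FOLLOW(S) on { '*' }: CONFLICT

E has no nullable alternative, so no FIRST/FOLLOW check is needed there.

So the grammar has 2 FIRST/FOLLOW conflicts (marked CONFLICT above).

Answer: Yes. S → '*' with FOLLOW(S) on { '*' }; S → E c '(' with FOLLOW(S) on { '*' }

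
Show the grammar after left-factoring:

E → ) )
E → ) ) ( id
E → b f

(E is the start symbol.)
Left-factoring transforms A → αβ₁ | αβ₂ into A → αA' and A' → β₁ | β₂
(α is the longest common prefix among the alternatives). Repeat until
no nonterminal has two alternatives with a common prefix.

Round 1: E has alternatives sharing prefix ') )'. Introduce E': E → ) ) E'
  Add: E' → ε
  Add: E' → ( id

No remaining common prefixes — done.

Resulting grammar:
E → ) ) E'
E' → ε
E' → ( id
E → b f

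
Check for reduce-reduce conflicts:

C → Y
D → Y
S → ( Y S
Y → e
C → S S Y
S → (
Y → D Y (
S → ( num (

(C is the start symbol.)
A reduce-reduce conflict occurs when an LR(0) state has two complete items [A → α .] and [B → β .] — both call for a reduction, and with no lookahead the parser cannot choose between them.

Augment with C' → C and build the canonical LR(0) collection (I0 = CLOSURE({[C' → . C]}), then GOTO on every symbol after a dot until no new states appear). It has 15 states:
  I0: { [C → . S S Y], [C → . Y], [C' → . C], [D → . Y], [S → . ( Y S], [S → . ( num (], [S → . (], [Y → . D Y (], [Y → . e] }  — shift
  I1: { [D → . Y], [S → ( . Y S], [S → ( . num (], [S → ( .], [Y → . D Y (], [Y → . e] }  — shift, reduce
  I2: { [C' → C .] }  — accept
  I3: { [D → . Y], [Y → . D Y (], [Y → . e], [Y → D . Y (] }  — shift
  I4: { [C → S . S Y], [S → . ( Y S], [S → . ( num (], [S → . (] }  — shift
  I5: { [C → Y .], [D → Y .] }  — 2 reduces
  I6: { [Y → e .] }  — reduce
  I7: { [C → S S . Y], [D → . Y], [Y → . D Y (], [Y → . e] }  — shift
  I8: { [C → S S Y .], [D → Y .] }  — 2 reduces
  I9: { [D → Y .], [Y → D Y . (] }  — shift, reduce
  I10: { [Y → D Y ( .] }  — reduce
  I11: { [D → Y .], [S → ( Y . S], [S → . ( Y S], [S → . ( num (], [S → . (] }  — shift, reduce
  I12: { [S → ( num . (] }  — shift
  I13: { [S → ( num ( .] }  — reduce
  I14: { [S → ( Y S .] }  — reduce

I5 contains complete items [C → Y .], [D → Y .] — reduce-reduce conflict.
I8 contains complete items [C → S S Y .], [D → Y .] — reduce-reduce conflict.

Answer: Yes — I5: [C → Y .] vs [D → Y .]; I8: [C → S S Y .] vs [D → Y .]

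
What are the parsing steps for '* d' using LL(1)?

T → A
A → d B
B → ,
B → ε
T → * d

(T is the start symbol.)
LL(1) parsing maintains a stack (initially the start symbol over $) and the input. At each step: if the stack top is a terminal, match it against the current input token; if it is a non-terminal N, replace it with the RHS of M[N, lookahead] (the unique production whose predict set contains the lookahead).

Stack is shown with the top on the left.

Stack  Input  Action
--------------------
T $    * d $  output T → * d
* d $  * d $  match '*'
d $    d $    match 'd'
$      $      accept

The string is accepted.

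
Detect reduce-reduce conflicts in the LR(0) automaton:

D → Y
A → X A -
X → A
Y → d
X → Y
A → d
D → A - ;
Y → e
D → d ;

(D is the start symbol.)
A reduce-reduce conflict occurs when an LR(0) state has two complete items [A → α .] and [B → β .] — both call for a reduction, and with no lookahead the parser cannot choose between them.

Augment with D' → D and build the canonical LR(0) collection (I0 = CLOSURE({[D' → . D]}), then GOTO on every symbol after a dot until no new states appear). It has 14 states:
  I0: { [A → . X A -], [A → . d], [D → . A - ;], [D → . Y], [D → . d ;], [D' → . D], [X → . A], [X → . Y], [Y → . d], [Y → . e] }  — shift
  I1: { [D → A . - ;], [X → A .] }  — shift, reduce
  I2: { [D' → D .] }  — accept
  I3: { [A → . X A -], [A → . d], [A → X . A -], [X → . A], [X → . Y], [Y → . d], [Y → . e] }  — shift
  I4: { [D → Y .], [X → Y .] }  — 2 reduces
  I5: { [A → d .], [D → d . ;], [Y → d .] }  — shift, 2 reduces
  I6: { [Y → e .] }  — reduce
  I7: { [D → d ; .] }  — reduce
  I8: { [A → X A . -], [X → A .] }  — shift, reduce
  I9: { [X → Y .] }  — reduce
  I10: { [A → d .], [Y → d .] }  — 2 reduces
  I11: { [A → X A - .] }  — reduce
  I12: { [D → A - . ;] }  — shift
  I13: { [D → A - ; .] }  — reduce

I4 contains complete items [D → Y .], [X → Y .] — reduce-reduce conflict.
I5 contains complete items [A → d .], [Y → d .] — reduce-reduce conflict.
I10 contains complete items [A → d .], [Y → d .] — reduce-reduce conflict.

Answer: Yes — I4: [D → Y .] vs [X → Y .]; I5: [A → d .] vs [Y → d .]; I10: [A → d .] vs [Y → d .]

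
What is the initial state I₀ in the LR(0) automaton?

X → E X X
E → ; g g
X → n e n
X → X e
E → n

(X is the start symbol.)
{ [E → . ; g g], [E → . n], [X → . E X X], [X → . X e], [X → . n e n], [X' → . X] }

First, augment the grammar with X' → X
I₀ = CLOSURE({ [X' → . X] }):
  [X' → . X] has the dot before X: add [X → . E X X], [X → . n e n], [X → . X e]
  [X → . E X X] has the dot before E: add [E → . ; g g], [E → . n]
No further items can be added.

I₀ = { [E → . ; g g], [E → . n], [X → . E X X], [X → . X e], [X → . n e n], [X' → . X] }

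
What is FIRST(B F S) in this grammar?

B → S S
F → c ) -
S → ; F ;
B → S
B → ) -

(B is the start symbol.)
FIRST sets of the non-terminals involved (from the grammar, by fixed-point iteration):
  FIRST(B) = { ')', ';' }

To compute FIRST(B F S), process the symbols left to right:
Symbol B is a non-terminal. Add FIRST(B) \ {ε} = { ')', ';' }
B is not nullable (ε ∉ FIRST(B)), so stop here.
FIRST(B F S) = { ')', ';' }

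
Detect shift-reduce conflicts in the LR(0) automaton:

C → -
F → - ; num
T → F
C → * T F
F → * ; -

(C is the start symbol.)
No shift-reduce conflicts

A shift-reduce conflict occurs when an LR(0) state has both:
  - a complete (reduce) item [A → α .] (dot at the end), and
  - a shift item [B → β . c γ] (dot before a terminal).

Augment with C' → C and build the canonical LR(0) collection (I0 = CLOSURE({[C' → . C]}), then GOTO on every symbol after a dot until no new states appear). It has 13 states:
  I0: { [C → . * T F], [C → . -], [C' → . C] }  — shift
  I1: { [C → * . T F], [F → . * ; -], [F → . - ; num], [T → . F] }  — shift
  I2: { [C → - .] }  — reduce
  I3: { [C' → C .] }  — accept
  I4: { [F → * . ; -] }  — shift
  I5: { [F → - . ; num] }  — shift
  I6: { [T → F .] }  — reduce
  I7: { [C → * T . F], [F → . * ; -], [F → . - ; num] }  — shift
  I8: { [C → * T F .] }  — reduce
  I9: { [F → - ; . num] }  — shift
  I10: { [F → - ; num .] }  — reduce
  I11: { [F → * ; . -] }  — shift
  I12: { [F → * ; - .] }  — reduce

No state contains both a complete item and a shift item.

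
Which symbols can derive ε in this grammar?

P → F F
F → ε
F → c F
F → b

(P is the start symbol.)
ε-productions: F → ε
So F is immediately nullable.
P → F F: every symbol on the right is nullable, so P is nullable too.
Every non-terminal is now nullable.
Nullable = { 'F', 'P' }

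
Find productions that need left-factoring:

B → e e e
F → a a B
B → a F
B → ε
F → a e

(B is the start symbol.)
Left-factoring is needed when two productions for the same non-terminal
share a common prefix on the right-hand side.

Productions for B:
  B → e e e
  B → a F
  B → ε
Productions for F:
  F → a a B
  F → a e

Found common prefix 'a' in productions for F

Answer: Yes, F has productions with common prefix 'a'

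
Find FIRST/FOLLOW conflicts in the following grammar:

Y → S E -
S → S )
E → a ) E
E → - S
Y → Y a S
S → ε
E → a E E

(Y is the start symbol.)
Yes. S → S ')' with FOLLOW(S) on { ')' }

Nullable non-terminals: S.
FIRST sets used below: FIRST(S) = { ')', ε }

S: nullable alternative(s) S → ε; FOLLOW(S) = { $, ')', '-', 'a' }
  S → S ): FIRST \ {ε} = { ')' } — overlaps FOLLOW(S) on { ')' }: CONFLICT
  S → ε: FIRST \ {ε} = { } — this is the only nullable alternative, skip

E, Y have no nullable alternative, so no FIRST/FOLLOW check is needed there.

So the grammar has 1 FIRST/FOLLOW conflict (marked CONFLICT above).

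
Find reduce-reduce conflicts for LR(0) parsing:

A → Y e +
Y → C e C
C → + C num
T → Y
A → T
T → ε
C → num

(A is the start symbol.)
No reduce-reduce conflicts

A reduce-reduce conflict occurs when an LR(0) state has two complete items [A → α .] and [B → β .] — both call for a reduction, and with no lookahead the parser cannot choose between them.

Augment with A' → A and build the canonical LR(0) collection (I0 = CLOSURE({[A' → . A]}), then GOTO on every symbol after a dot until no new states appear). It has 13 states:
  I0: { [A → . T], [A → . Y e +], [A' → . A], [C → . + C num], [C → . num], [T → . Y], [T → .], [Y → . C e C] }  — shift, reduce
  I1: { [C → + . C num], [C → . + C num], [C → . num] }  — shift
  I2: { [A' → A .] }  — accept
  I3: { [Y → C . e C] }  — shift
  I4: { [A → T .] }  — reduce
  I5: { [A → Y . e +], [T → Y .] }  — shift, reduce
  I6: { [C → num .] }  — reduce
  I7: { [A → Y e . +] }  — shift
  I8: { [A → Y e + .] }  — reduce
  I9: { [C → . + C num], [C → . num], [Y → C e . C] }  — shift
  I10: { [Y → C e C .] }  — reduce
  I11: { [C → + C . num] }  — shift
  I12: { [C → + C num .] }  — reduce

No state contains more than one complete item.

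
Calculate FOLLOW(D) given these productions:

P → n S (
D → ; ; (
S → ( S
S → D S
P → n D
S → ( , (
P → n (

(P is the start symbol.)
{ $, '(', ';' }

To compute FOLLOW(D), find every occurrence of D on a right-hand side N → α D β: add FIRST(β) \ {ε}, and if β is empty or nullable also add FOLLOW(N). Iterate to a fixed point.

In S → D S: D is followed by S, add FIRST(S) \ {ε} = { '(', ';' }
In P → n D: D is at the end, add FOLLOW(P)

The FOLLOW sets referred to above (computed the same way, to a fixed point):
  FOLLOW(P) = { $ }

Taking the union: FOLLOW(D) = { $, '(', ';' }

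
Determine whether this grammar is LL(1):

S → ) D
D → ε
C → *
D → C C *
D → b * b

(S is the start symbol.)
Yes, the grammar is LL(1).

A grammar is LL(1) if for each non-terminal N with multiple productions, the predict sets of those productions are pairwise disjoint, where PREDICT(N → α) = (FIRST(α) \ {ε}) ∪ (FOLLOW(N) if α ⇒* ε).

Relevant sets:
  FIRST(C) = { '*' }
  FOLLOW(D) = { $ }

For D:
  PREDICT(D → ε) = { $ }
  PREDICT(D → C C '*') = { '*' }
  PREDICT(D → b '*' b) = { 'b' }
S, C have a single production, so nothing to check there.

All predict sets are disjoint. The grammar IS LL(1).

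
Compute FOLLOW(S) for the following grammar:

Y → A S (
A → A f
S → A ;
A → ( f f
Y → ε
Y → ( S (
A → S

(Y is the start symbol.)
In Y → A S (: S is followed by '(', add FIRST('(') \ {ε} = { '(' }
In Y → ( S (: S is followed by '(', add FIRST('(') \ {ε} = { '(' }
In A → S: S is at the end, add FOLLOW(A)

The FOLLOW sets referred to above (computed the same way, to a fixed point):
  FOLLOW(A) = { '(', ';', 'f' }

Taking the union: FOLLOW(S) = { '(', ';', 'f' }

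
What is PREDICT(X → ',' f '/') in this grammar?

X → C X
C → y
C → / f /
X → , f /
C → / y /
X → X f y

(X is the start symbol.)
{ ',' }

PREDICT(X → ',' f '/') = (FIRST(RHS) \ {ε}) ∪ (FOLLOW(X) if ε ∈ FIRST(RHS), i.e. RHS ⇒* ε)
FIRST(',' f '/') = { ',' }
ε ∉ FIRST(',' f '/'), so FOLLOW(X) is not added.
PREDICT(X → ',' f '/') = { ',' }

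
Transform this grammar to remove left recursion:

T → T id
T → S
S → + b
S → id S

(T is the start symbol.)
T is directly left-recursive. The standard transformation for
  A → A α₁ | ... | A α_m | β₁ | ... | β_n
is
  A  → β₁ A' | ... | β_n A'
  A' → α₁ A' | ... | α_m A' | ε

T → S becomes T → S T'
T → T id becomes T' → id T'
Add T' → ε

Productions for other non-terminals are unchanged:
  S → + b
  S → id S

Resulting grammar:
T → S T'
T' → id T'
T' → ε
S → + b
S → id S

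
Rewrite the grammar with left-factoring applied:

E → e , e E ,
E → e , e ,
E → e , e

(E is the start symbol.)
E → e , e E'
E' → E ,
E' → ,
E' → ε

Left-factoring transforms A → αβ₁ | αβ₂ into A → αA' and A' → β₁ | β₂
(α is the longest common prefix among the alternatives). Repeat until
no nonterminal has two alternatives with a common prefix.

Round 1: E has alternatives sharing prefix 'e , e'. Introduce E': E → e , e E'
  Add: E' → E ,
  Add: E' → ,
  Add: E' → ε

No remaining common prefixes — done.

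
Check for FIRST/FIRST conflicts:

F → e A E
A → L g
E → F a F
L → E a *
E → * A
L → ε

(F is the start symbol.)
No FIRST/FIRST conflicts.

FIRST sets of the non-terminals at (or reachable through a nullable prefix from) the front of some alternative:
  FIRST(F) = { 'e' }
  FIRST(E) = { '*', 'e' }

Productions for E:
  E → F a F: FIRST = { 'e' }
  E → * A: FIRST = { '*' }
Productions for L:
  L → E a *: FIRST = { '*', 'e' }
  L → ε: FIRST = { ε }
F, A have only one production, so no FIRST/FIRST conflict is possible there.

All alternatives of each non-terminal have pairwise disjoint FIRST sets.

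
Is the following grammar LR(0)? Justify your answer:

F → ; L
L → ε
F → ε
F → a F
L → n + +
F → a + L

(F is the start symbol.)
A grammar is LR(0) if no state in the canonical LR(0) collection has:
  - both a shift item (dot before a terminal) and a complete item (shift-reduce conflict), or
  - two or more complete items (reduce-reduce conflict; the accept item [F' → F .] counts as a complete item here).

Augment with F' → F and build the canonical LR(0) collection (I0 = CLOSURE({[F' → . F]}), then GOTO on every symbol after a dot until no new states appear). It has 11 states:
  I0: { [F → . ; L], [F → . a + L], [F → . a F], [F → .], [F' → . F] }  — shift, reduce
  I1: { [F → ; . L], [L → . n + +], [L → .] }  — shift, reduce
  I2: { [F' → F .] }  — accept
  I3: { [F → . ; L], [F → . a + L], [F → . a F], [F → .], [F → a . + L], [F → a . F] }  — shift, reduce
  I4: { [F → a + . L], [L → . n + +], [L → .] }  — shift, reduce
  I5: { [F → a F .] }  — reduce
  I6: { [F → a + L .] }  — reduce
  I7: { [L → n . + +] }  — shift
  I8: { [L → n + . +] }  — shift
  I9: { [L → n + + .] }  — reduce
  I10: { [F → ; L .] }  — reduce

Conflict in state I0:
  Shift-reduce conflict between [F → .] and [F → . ; L]
So the grammar is NOT LR(0).

Answer: No. Shift-reduce conflict between [F → .] and [F → . ; L]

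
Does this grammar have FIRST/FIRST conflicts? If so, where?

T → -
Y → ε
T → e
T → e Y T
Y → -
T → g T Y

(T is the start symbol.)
Yes. T → e / T → e Y T on { 'e' }

Productions for T:
  T → -: FIRST = { '-' }
  T → e: FIRST = { 'e' }
  T → e Y T: FIRST = { 'e' }
  T → g T Y: FIRST = { 'g' }
Productions for Y:
  Y → ε: FIRST = { ε }
  Y → -: FIRST = { '-' }

Conflict for T: T → e and T → e Y T
  Overlap: { 'e' }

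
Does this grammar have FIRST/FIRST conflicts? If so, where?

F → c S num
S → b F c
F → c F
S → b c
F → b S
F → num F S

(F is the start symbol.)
Yes. F → c S num / F → c F on { 'c' }; S → b F c / S → b c on { 'b' }

A FIRST/FIRST conflict occurs when two productions N → α and N → β for the same non-terminal have FIRST(α) ∩ FIRST(β) ≠ ∅ (with ε ∈ FIRST of a nullable right-hand side, so two nullable alternatives also conflict).

Productions for F:
  F → c S num: FIRST = { 'c' }
  F → c F: FIRST = { 'c' }
  F → b S: FIRST = { 'b' }
  F → num F S: FIRST = { 'num' }
Productions for S:
  S → b F c: FIRST = { 'b' }
  S → b c: FIRST = { 'b' }

Conflict for F: F → c S num and F → c F
  Overlap: { 'c' }
Conflict for S: S → b F c and S → b c
  Overlap: { 'b' }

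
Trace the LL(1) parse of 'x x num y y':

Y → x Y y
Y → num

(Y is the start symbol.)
Stack is shown with the top on the left.

Stack      Input          Action
--------------------------------
Y $        x x num y y $  output Y → x Y y
x Y y $    x x num y y $  match 'x'
Y y $      x num y y $    output Y → x Y y
x Y y y $  x num y y $    match 'x'
Y y y $    num y y $      output Y → num
num y y $  num y y $      match 'num'
y y $      y y $          match 'y'
y $        y $            match 'y'
$          $              accept

The string is accepted.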